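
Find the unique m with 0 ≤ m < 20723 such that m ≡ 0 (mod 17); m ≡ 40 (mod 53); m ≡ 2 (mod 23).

The moduli are pairwise coprime; N = 17·53·23 = 20723.
N/17 = 1219; 1219 ≡ 12 (mod 17); 12·10 ≡ 1, so inverse 10.
N/53 = 391; 391 ≡ 20 (mod 53); 20·8 ≡ 1, so inverse 8.
N/23 = 901; 901 ≡ 4 (mod 23); 4·6 ≡ 1, so inverse 6.
m ≡ 0·1219·10 + 40·391·8 + 2·901·6 = 135932.
135932 mod 20723 = 11594.

11594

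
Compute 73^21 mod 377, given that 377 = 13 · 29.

Mod 13: 73 ≡ 8; by Fermat, exponent reduces to 21 mod 12 = 9; 8^9 ≡ 8 (mod 13).
Mod 29: 73 ≡ 15; 15^21 ≡ 12 (mod 29).
Combine by CRT: x ≡ 8 (mod 13), x ≡ 12 (mod 29) ⇒ x ≡ 99 (mod 377).

99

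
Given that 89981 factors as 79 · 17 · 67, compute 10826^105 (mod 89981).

Mod 79: 10826 ≡ 3; by Fermat, exponent reduces to 105 mod 78 = 27; 3^27 ≡ 69 (mod 79).
Mod 17: 10826 ≡ 14; by Fermat, exponent reduces to 105 mod 16 = 9; 14^9 ≡ 3 (mod 17).
Mod 67: 10826 ≡ 39; by Fermat, exponent reduces to 105 mod 66 = 39; 39^39 ≡ 40 (mod 67).
Combine by CRT: x ≡ 69 (mod 79), x ≡ 3 (mod 17), x ≡ 40 (mod 67) ⇒ x ≡ 78832 (mod 89981).

78832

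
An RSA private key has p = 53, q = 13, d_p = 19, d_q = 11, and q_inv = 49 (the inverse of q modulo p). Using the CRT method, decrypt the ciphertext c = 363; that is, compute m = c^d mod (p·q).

m₁ = c^(d_p) mod p: c ≡ 45 (mod 53), and 45^19 mod 53 = 21.
m₂ = c^(d_q) mod q: c ≡ 12 (mod 13), and 12^11 mod 13 = 12.
h = q_inv·(m₁ − m₂) mod p = 49·(21 − 12) mod 53 = 17.
m = m₂ + h·q = 12 + 17·13 = 233.

233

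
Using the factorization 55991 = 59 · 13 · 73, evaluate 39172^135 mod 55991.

10011

Mod 59: 39172 ≡ 55; by Fermat, exponent reduces to 135 mod 58 = 19; 55^19 ≡ 40 (mod 59).
Mod 13: 39172 ≡ 3; by Fermat, exponent reduces to 135 mod 12 = 3; 3^3 ≡ 1 (mod 13).
Mod 73: 39172 ≡ 44; by Fermat, exponent reduces to 135 mod 72 = 63; 44^63 ≡ 10 (mod 73).
Combine by CRT: x ≡ 40 (mod 59), x ≡ 1 (mod 13), x ≡ 10 (mod 73) ⇒ x ≡ 10011 (mod 55991).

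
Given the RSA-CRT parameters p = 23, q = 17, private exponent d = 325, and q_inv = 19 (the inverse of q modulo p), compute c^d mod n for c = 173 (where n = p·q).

d_p = d mod (p−1) = 325 mod 22 = 17; d_q = d mod (q−1) = 5.
m₁ = c^(d_p) mod p: c ≡ 12 (mod 23), and 12^17 mod 23 = 9.
m₂ = c^(d_q) mod q: c ≡ 3 (mod 17), and 3^5 mod 17 = 5.
h = q_inv·(m₁ − m₂) mod p = 19·(9 − 5) mod 23 = 7.
m = m₂ + h·q = 5 + 7·17 = 124.

124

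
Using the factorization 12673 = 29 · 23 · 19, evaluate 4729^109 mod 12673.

Mod 29: 4729 ≡ 2; by Fermat, exponent reduces to 109 mod 28 = 25; 2^25 ≡ 11 (mod 29).
Mod 23: 4729 ≡ 14; by Fermat, exponent reduces to 109 mod 22 = 21; 14^21 ≡ 5 (mod 23).
Mod 19: 4729 ≡ 17; by Fermat, exponent reduces to 109 mod 18 = 1; 17^1 ≡ 17 (mod 19).
Combine by CRT: x ≡ 11 (mod 29), x ≡ 5 (mod 23), x ≡ 17 (mod 19) ⇒ x ≡ 5318 (mod 12673).

5318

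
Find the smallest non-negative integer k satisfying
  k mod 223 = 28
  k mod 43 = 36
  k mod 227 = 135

Combine the congruences pairwise.
From k ≡ 28 (mod 223) write k = 28 + 223t. Substituting into k ≡ 36 (mod 43) gives 223t ≡ 8 (mod 43), and since 8⁻¹ ≡ 27 (mod 43), t ≡ 1. Hence k ≡ 28 + 223·1 = 251 (mod 9589).
From k ≡ 251 (mod 9589) write k = 251 + 9589t. Substituting into k ≡ 135 (mod 227) gives 9589t ≡ 111 (mod 227), and since 55⁻¹ ≡ 194 (mod 227), t ≡ 196. Hence k ≡ 251 + 9589·196 = 1879695 (mod 2176703).

1879695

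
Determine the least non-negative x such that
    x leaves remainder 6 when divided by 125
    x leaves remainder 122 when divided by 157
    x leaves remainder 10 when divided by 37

From x ≡ 6 (mod 125) write x = 6 + 125t. Substituting into x ≡ 122 (mod 157) gives 125t ≡ 116 (mod 157), and since 125⁻¹ ≡ 103 (mod 157), t ≡ 16. Hence x ≡ 6 + 125·16 = 2006 (mod 19625).
From x ≡ 2006 (mod 19625) write x = 2006 + 19625t. Substituting into x ≡ 10 (mod 37) gives 19625t ≡ 2 (mod 37), and since 15⁻¹ ≡ 5 (mod 37), t ≡ 10. Hence x ≡ 2006 + 19625·10 = 198256 (mod 726125).

198256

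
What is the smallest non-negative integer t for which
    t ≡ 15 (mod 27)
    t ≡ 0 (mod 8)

From t ≡ 15 (mod 27) write t = 15 + 27s. Substituting into t ≡ 0 (mod 8) gives 27s ≡ 1 (mod 8), and since 3⁻¹ ≡ 3 (mod 8), s ≡ 3. Hence t ≡ 15 + 27·3 = 96 (mod 216).

96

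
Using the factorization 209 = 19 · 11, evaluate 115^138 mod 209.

191

Mod 19: 115 ≡ 1; by Fermat, exponent reduces to 138 mod 18 = 12; 1^12 ≡ 1 (mod 19).
Mod 11: 115 ≡ 5; by Fermat, exponent reduces to 138 mod 10 = 8; 5^8 ≡ 4 (mod 11).
Combine by CRT: x ≡ 1 (mod 19), x ≡ 4 (mod 11) ⇒ x ≡ 191 (mod 209).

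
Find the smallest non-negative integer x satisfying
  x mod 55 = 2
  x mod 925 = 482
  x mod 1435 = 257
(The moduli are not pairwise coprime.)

gcd(55, 925) = 5 and 5 | (482 − 2), so the pair is consistent; merging gives x ≡ 4182 (mod 10175), where 10175 = lcm(55, 925).
gcd(10175, 1435) = 5 and 5 | (257 − 4182), so the pair is consistent; merging gives x ≡ 258557 (mod 2920225), where 2920225 = lcm(10175, 1435).
The solution is unique modulo lcm(55, 925, 1435) = 2920225.

258557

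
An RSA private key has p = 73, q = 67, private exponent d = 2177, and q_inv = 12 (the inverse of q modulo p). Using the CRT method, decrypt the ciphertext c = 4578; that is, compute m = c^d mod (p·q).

2744

d_p = d mod (p−1) = 2177 mod 72 = 17; d_q = d mod (q−1) = 65.
m₁ = c^(d_p) mod p: c ≡ 52 (mod 73), and 52^17 mod 73 = 43.
m₂ = c^(d_q) mod q: c ≡ 22 (mod 67), and 22^65 mod 67 = 64.
h = q_inv·(m₁ − m₂) mod p = 12·(43 − 64) mod 73 = 40.
m = m₂ + h·q = 64 + 40·67 = 2744.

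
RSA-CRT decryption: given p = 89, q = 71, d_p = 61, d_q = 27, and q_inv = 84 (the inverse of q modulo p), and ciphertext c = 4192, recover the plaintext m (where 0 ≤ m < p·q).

4664

m₁ = c^(d_p) mod p: c ≡ 9 (mod 89), and 9^61 mod 89 = 36.
m₂ = c^(d_q) mod q: c ≡ 3 (mod 71), and 3^27 mod 71 = 49.
h = q_inv·(m₁ − m₂) mod p = 84·(36 − 49) mod 89 = 65.
m = m₂ + h·q = 49 + 65·71 = 4664.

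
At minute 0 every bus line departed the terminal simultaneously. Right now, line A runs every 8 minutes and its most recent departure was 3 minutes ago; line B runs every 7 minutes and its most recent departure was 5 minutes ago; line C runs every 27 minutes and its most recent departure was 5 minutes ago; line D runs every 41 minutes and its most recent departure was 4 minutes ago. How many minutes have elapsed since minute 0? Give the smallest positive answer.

34403

The moduli are pairwise coprime; N = 8·7·27·41 = 61992.
N/8 = 7749; 7749 ≡ 5 (mod 8); 5·5 ≡ 1, so inverse 5.
N/7 = 8856; 8856 ≡ 1 (mod 7), inverse 1.
N/27 = 2296; 2296 ≡ 1 (mod 27), inverse 1.
N/41 = 1512; 1512 ≡ 36 (mod 41); 36·8 ≡ 1, so inverse 8.
t ≡ 3·7749·5 + 5·8856·1 + 5·2296·1 + 4·1512·8 = 220379.
220379 mod 61992 = 34403.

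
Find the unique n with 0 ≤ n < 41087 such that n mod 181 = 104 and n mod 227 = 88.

From n ≡ 104 (mod 181) write n = 104 + 181t. Substituting into n ≡ 88 (mod 227) gives 181t ≡ 211 (mod 227), and since 181⁻¹ ≡ 74 (mod 227), t ≡ 178. Hence n ≡ 104 + 181·178 = 32322 (mod 41087).

32322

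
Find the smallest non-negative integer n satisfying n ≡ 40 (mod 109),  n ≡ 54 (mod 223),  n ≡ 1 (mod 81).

295975

The moduli are pairwise coprime; M = 109·223·81 = 1968867.
M/109 = 18063; 18063 ≡ 78 (mod 109); 78·7 ≡ 1, so inverse 7.
M/223 = 8829; 8829 ≡ 132 (mod 223); 132·49 ≡ 1, so inverse 49.
M/81 = 24307; 24307 ≡ 7 (mod 81); 7·58 ≡ 1, so inverse 58.
n ≡ 40·18063·7 + 54·8829·49 + 1·24307·58 = 29828980.
29828980 mod 1968867 = 295975.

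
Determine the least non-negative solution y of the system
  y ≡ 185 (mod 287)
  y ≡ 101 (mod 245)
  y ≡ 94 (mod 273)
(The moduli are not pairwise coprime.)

gcd(287, 245) = 7 and 7 | (101 − 185), so the pair is consistent; merging gives y ≡ 9656 (mod 10045), where 10045 = lcm(287, 245).
gcd(10045, 273) = 7 and 7 | (94 − 9656), so the pair is consistent; merging gives y ≡ 59881 (mod 391755), where 391755 = lcm(10045, 273).
The solution is unique modulo lcm(287, 245, 273) = 391755.

59881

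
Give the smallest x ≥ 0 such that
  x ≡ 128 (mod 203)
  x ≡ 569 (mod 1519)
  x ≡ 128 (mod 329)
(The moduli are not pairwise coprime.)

1469442

gcd(203, 1519) = 7 and 7 | (569 − 128), so the pair is consistent; merging gives x ≡ 15759 (mod 44051), where 44051 = lcm(203, 1519).
gcd(44051, 329) = 7 and 7 | (128 − 15759), so the pair is consistent; merging gives x ≡ 1469442 (mod 2070397), where 2070397 = lcm(44051, 329).
The solution is unique modulo lcm(203, 1519, 329) = 2070397.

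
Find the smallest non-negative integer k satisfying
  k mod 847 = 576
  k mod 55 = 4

3964

gcd(847, 55) = 11 and 11 | (4 − 576), so the pair is consistent; merging gives k ≡ 3964 (mod 4235), where 4235 = lcm(847, 55).
The solution is unique modulo lcm(847, 55) = 4235.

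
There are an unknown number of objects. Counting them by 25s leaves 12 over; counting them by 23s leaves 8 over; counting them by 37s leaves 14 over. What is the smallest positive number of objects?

The moduli are pairwise coprime; M = 25·23·37 = 21275.
M/25 = 851; 851 ≡ 1 (mod 25), inverse 1.
M/23 = 925; 925 ≡ 5 (mod 23); 5·14 ≡ 1, so inverse 14.
M/37 = 575; 575 ≡ 20 (mod 37); 20·13 ≡ 1, so inverse 13.
N ≡ 12·851·1 + 8·925·14 + 14·575·13 = 218462.
218462 mod 21275 = 5712.

5712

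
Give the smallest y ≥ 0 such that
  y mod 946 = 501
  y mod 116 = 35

43071

Combine the congruences pairwise.
gcd(946, 116) = 2 and 2 | (35 − 501), so the pair is consistent; merging gives y ≡ 43071 (mod 54868), where 54868 = lcm(946, 116).
The solution is unique modulo lcm(946, 116) = 54868.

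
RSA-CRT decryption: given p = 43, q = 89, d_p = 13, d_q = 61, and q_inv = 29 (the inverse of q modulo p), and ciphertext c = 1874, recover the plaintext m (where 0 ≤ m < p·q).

m₁ = c^(d_p) mod p: c ≡ 25 (mod 43), and 25^13 mod 43 = 14.
m₂ = c^(d_q) mod q: c ≡ 5 (mod 89), and 5^61 mod 89 = 80.
h = q_inv·(m₁ − m₂) mod p = 29·(14 − 80) mod 43 = 21.
m = m₂ + h·q = 80 + 21·89 = 1949.

1949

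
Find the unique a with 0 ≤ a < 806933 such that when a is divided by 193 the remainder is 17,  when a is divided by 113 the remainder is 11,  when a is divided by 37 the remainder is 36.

551225

The moduli are pairwise coprime; N = 193·113·37 = 806933.
N/193 = 4181; 4181 ≡ 128 (mod 193); 128·95 ≡ 1, so inverse 95.
N/113 = 7141; 7141 ≡ 22 (mod 113); 22·36 ≡ 1, so inverse 36.
N/37 = 21809; 21809 ≡ 16 (mod 37); 16·7 ≡ 1, so inverse 7.
a ≡ 17·4181·95 + 11·7141·36 + 36·21809·7 = 15076019.
15076019 mod 806933 = 551225.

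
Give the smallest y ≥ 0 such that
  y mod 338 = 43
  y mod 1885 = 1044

gcd(338, 1885) = 13 and 13 | (1044 − 43), so the pair is consistent; merging gives y ≡ 14239 (mod 49010), where 49010 = lcm(338, 1885).
The solution is unique modulo lcm(338, 1885) = 49010.

14239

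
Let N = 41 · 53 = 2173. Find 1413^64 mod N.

Mod 41: 1413 ≡ 19; by Fermat, exponent reduces to 64 mod 40 = 24; 19^24 ≡ 18 (mod 41).
Mod 53: 1413 ≡ 35; by Fermat, exponent reduces to 64 mod 52 = 12; 35^12 ≡ 16 (mod 53).
Combine by CRT: x ≡ 18 (mod 41), x ≡ 16 (mod 53) ⇒ x ≡ 387 (mod 2173).

387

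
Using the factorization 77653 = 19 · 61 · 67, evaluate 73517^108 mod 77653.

Mod 19: 73517 ≡ 6; since 18 | 108, by Fermat 6^108 ≡ 1 (mod 19).
Mod 61: 73517 ≡ 12; by Fermat, exponent reduces to 108 mod 60 = 48; 12^48 ≡ 20 (mod 61).
Mod 67: 73517 ≡ 18; by Fermat, exponent reduces to 108 mod 66 = 42; 18^42 ≡ 40 (mod 67).
Combine by CRT: x ≡ 1 (mod 19), x ≡ 20 (mod 61), x ≡ 40 (mod 67) ⇒ x ≡ 1179 (mod 77653).

1179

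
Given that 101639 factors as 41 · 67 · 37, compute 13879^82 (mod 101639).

11429

Mod 41: 13879 ≡ 21; by Fermat, exponent reduces to 82 mod 40 = 2; 21^2 ≡ 31 (mod 41).
Mod 67: 13879 ≡ 10; by Fermat, exponent reduces to 82 mod 66 = 16; 10^16 ≡ 39 (mod 67).
Mod 37: 13879 ≡ 4; by Fermat, exponent reduces to 82 mod 36 = 10; 4^10 ≡ 33 (mod 37).
Combine by CRT: x ≡ 31 (mod 41), x ≡ 39 (mod 67), x ≡ 33 (mod 37) ⇒ x ≡ 11429 (mod 101639).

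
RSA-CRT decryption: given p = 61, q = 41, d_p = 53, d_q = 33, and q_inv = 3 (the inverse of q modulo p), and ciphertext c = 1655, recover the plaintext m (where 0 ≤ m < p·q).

281

m₁ = c^(d_p) mod p: c ≡ 8 (mod 61), and 8^53 mod 61 = 37.
m₂ = c^(d_q) mod q: c ≡ 15 (mod 41), and 15^33 mod 41 = 35.
h = q_inv·(m₁ − m₂) mod p = 3·(37 − 35) mod 61 = 6.
m = m₂ + h·q = 35 + 6·41 = 281.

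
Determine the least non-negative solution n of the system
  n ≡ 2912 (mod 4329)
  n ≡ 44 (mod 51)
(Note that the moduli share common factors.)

gcd(4329, 51) = 3 and 3 | (44 − 2912), so the pair is consistent; merging gives n ≡ 11570 (mod 73593), where 73593 = lcm(4329, 51).
The solution is unique modulo lcm(4329, 51) = 73593.

11570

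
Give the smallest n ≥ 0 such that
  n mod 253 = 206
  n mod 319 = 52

gcd(253, 319) = 11 and 11 | (52 − 206), so the pair is consistent; merging gives n ≡ 3242 (mod 7337), where 7337 = lcm(253, 319).
The solution is unique modulo lcm(253, 319) = 7337.

3242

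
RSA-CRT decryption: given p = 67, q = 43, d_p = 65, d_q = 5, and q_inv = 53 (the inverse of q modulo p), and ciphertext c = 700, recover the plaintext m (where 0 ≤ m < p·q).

507

m₁ = c^(d_p) mod p: c ≡ 30 (mod 67), and 30^65 mod 67 = 38.
m₂ = c^(d_q) mod q: c ≡ 12 (mod 43), and 12^5 mod 43 = 34.
h = q_inv·(m₁ − m₂) mod p = 53·(38 − 34) mod 67 = 11.
m = m₂ + h·q = 34 + 11·43 = 507.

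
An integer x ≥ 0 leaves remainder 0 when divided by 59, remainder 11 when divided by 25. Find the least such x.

236

From x ≡ 0 (mod 59) write x = 0 + 59t. Substituting into x ≡ 11 (mod 25) gives 59t ≡ 11 (mod 25), and since 9⁻¹ ≡ 14 (mod 25), t ≡ 4. Hence x ≡ 0 + 59·4 = 236 (mod 1475).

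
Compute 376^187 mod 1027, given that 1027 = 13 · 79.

Mod 13: 376 ≡ 12; by Fermat, exponent reduces to 187 mod 12 = 7; 12^7 ≡ 12 (mod 13).
Mod 79: 376 ≡ 60; by Fermat, exponent reduces to 187 mod 78 = 31; 60^31 ≡ 48 (mod 79).
Combine by CRT: x ≡ 12 (mod 13), x ≡ 48 (mod 79) ⇒ x ≡ 285 (mod 1027).

285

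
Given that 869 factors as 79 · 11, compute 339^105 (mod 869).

1

Mod 79: 339 ≡ 23; by Fermat, exponent reduces to 105 mod 78 = 27; 23^27 ≡ 1 (mod 79).
Mod 11: 339 ≡ 9; by Fermat, exponent reduces to 105 mod 10 = 5; 9^5 ≡ 1 (mod 11).
Combine by CRT: x ≡ 1 (mod 79), x ≡ 1 (mod 11) ⇒ x ≡ 1 (mod 869).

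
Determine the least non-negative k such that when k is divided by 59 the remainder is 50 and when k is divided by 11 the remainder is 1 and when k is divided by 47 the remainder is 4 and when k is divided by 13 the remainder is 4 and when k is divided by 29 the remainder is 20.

9519995

The moduli are pairwise coprime; N = 59·11·47·13·29 = 11499631.
N/59 = 194909; 194909 ≡ 32 (mod 59); 32·24 ≡ 1, so inverse 24.
N/11 = 1045421; 1045421 ≡ 3 (mod 11); 3·4 ≡ 1, so inverse 4.
N/47 = 244673; 244673 ≡ 38 (mod 47); 38·26 ≡ 1, so inverse 26.
N/13 = 884587; 884587 ≡ 2 (mod 13); 2·7 ≡ 1, so inverse 7.
N/29 = 396539; 396539 ≡ 22 (mod 29); 22·4 ≡ 1, so inverse 4.
k ≡ 50·194909·24 + 1·1045421·4 + 4·244673·26 + 4·884587·7 + 20·396539·4 = 320010032.
320010032 mod 11499631 = 9519995.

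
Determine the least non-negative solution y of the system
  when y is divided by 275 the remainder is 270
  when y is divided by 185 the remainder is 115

7145

Combine the congruences pairwise.
gcd(275, 185) = 5 and 5 | (115 − 270), so the pair is consistent; merging gives y ≡ 7145 (mod 10175), where 10175 = lcm(275, 185).
The solution is unique modulo lcm(275, 185) = 10175.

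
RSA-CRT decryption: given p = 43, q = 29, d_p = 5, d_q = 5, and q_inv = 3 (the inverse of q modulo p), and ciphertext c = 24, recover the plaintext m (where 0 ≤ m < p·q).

529

m₁ = c^(d_p) mod p: c ≡ 24 (mod 43), and 24^5 mod 43 = 13.
m₂ = c^(d_q) mod q: c ≡ 24 (mod 29), and 24^5 mod 29 = 7.
h = q_inv·(m₁ − m₂) mod p = 3·(13 − 7) mod 43 = 18.
m = m₂ + h·q = 7 + 18·29 = 529.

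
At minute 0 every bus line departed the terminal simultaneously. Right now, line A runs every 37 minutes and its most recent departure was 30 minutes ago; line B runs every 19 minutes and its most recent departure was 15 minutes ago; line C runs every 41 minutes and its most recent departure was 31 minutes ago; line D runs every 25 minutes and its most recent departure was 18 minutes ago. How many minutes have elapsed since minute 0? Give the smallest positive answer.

From t ≡ 30 (mod 37) write t = 30 + 37s. Substituting into t ≡ 15 (mod 19) gives 37s ≡ 4 (mod 19), and since 18⁻¹ ≡ 18 (mod 19), s ≡ 15. Hence t ≡ 30 + 37·15 = 585 (mod 703).
From t ≡ 585 (mod 703) write t = 585 + 703s. Substituting into t ≡ 31 (mod 41) gives 703s ≡ 20 (mod 41), and since 6⁻¹ ≡ 7 (mod 41), s ≡ 17. Hence t ≡ 585 + 703·17 = 12536 (mod 28823).
From t ≡ 12536 (mod 28823) write t = 12536 + 28823s. Substituting into t ≡ 18 (mod 25) gives 28823s ≡ 7 (mod 25), and since 23⁻¹ ≡ 12 (mod 25), s ≡ 9. Hence t ≡ 12536 + 28823·9 = 271943 (mod 720575).

271943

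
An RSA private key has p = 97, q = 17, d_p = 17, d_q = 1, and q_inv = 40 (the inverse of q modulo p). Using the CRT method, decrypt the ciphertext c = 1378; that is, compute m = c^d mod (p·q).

562

m₁ = c^(d_p) mod p: c ≡ 20 (mod 97), and 20^17 mod 97 = 77.
m₂ = c^(d_q) mod q: c ≡ 1 (mod 17), and 1^1 mod 17 = 1.
h = q_inv·(m₁ − m₂) mod p = 40·(77 − 1) mod 97 = 33.
m = m₂ + h·q = 1 + 33·17 = 562.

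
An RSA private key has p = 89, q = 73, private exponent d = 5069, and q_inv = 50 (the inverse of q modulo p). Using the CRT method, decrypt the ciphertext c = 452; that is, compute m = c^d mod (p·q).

506

d_p = d mod (p−1) = 5069 mod 88 = 53; d_q = d mod (q−1) = 29.
m₁ = c^(d_p) mod p: c ≡ 7 (mod 89), and 7^53 mod 89 = 61.
m₂ = c^(d_q) mod q: c ≡ 14 (mod 73), and 14^29 mod 73 = 68.
h = q_inv·(m₁ − m₂) mod p = 50·(61 − 68) mod 89 = 6.
m = m₂ + h·q = 68 + 6·73 = 506.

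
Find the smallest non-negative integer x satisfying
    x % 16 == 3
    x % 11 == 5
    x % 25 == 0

Combine the congruences pairwise.
From x ≡ 3 (mod 16) write x = 3 + 16t. Substituting into x ≡ 5 (mod 11) gives 16t ≡ 2 (mod 11), and since 5⁻¹ ≡ 9 (mod 11), t ≡ 7. Hence x ≡ 3 + 16·7 = 115 (mod 176).
From x ≡ 115 (mod 176) write x = 115 + 176t. Substituting into x ≡ 0 (mod 25) gives 176t ≡ 10 (mod 25), and since 1⁻¹ ≡ 1 (mod 25), t ≡ 10. Hence x ≡ 115 + 176·10 = 1875 (mod 4400).

1875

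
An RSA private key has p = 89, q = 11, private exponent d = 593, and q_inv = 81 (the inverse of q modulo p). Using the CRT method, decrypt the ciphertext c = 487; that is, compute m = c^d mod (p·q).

d_p = d mod (p−1) = 593 mod 88 = 65; d_q = d mod (q−1) = 3.
m₁ = c^(d_p) mod p: c ≡ 42 (mod 89), and 42^65 mod 89 = 36.
m₂ = c^(d_q) mod q: c ≡ 3 (mod 11), and 3^3 mod 11 = 5.
h = q_inv·(m₁ − m₂) mod p = 81·(36 − 5) mod 89 = 19.
m = m₂ + h·q = 5 + 19·11 = 214.

214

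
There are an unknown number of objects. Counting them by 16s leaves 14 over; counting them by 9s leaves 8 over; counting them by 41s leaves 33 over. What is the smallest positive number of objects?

3518

The moduli are pairwise coprime; M = 16·9·41 = 5904.
M/16 = 369; 369 ≡ 1 (mod 16), inverse 1.
M/9 = 656; 656 ≡ 8 (mod 9); 8·8 ≡ 1, so inverse 8.
M/41 = 144; 144 ≡ 21 (mod 41); 21·2 ≡ 1, so inverse 2.
N ≡ 14·369·1 + 8·656·8 + 33·144·2 = 56654.
56654 mod 5904 = 3518.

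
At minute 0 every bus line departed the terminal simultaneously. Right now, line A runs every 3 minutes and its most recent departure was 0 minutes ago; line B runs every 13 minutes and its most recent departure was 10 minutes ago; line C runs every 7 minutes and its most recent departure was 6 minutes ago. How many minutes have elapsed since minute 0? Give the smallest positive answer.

153

The moduli are pairwise coprime; N = 3·13·7 = 273.
N/3 = 91; 91 ≡ 1 (mod 3), inverse 1.
N/13 = 21; 21 ≡ 8 (mod 13); 8·5 ≡ 1, so inverse 5.
N/7 = 39; 39 ≡ 4 (mod 7); 4·2 ≡ 1, so inverse 2.
t ≡ 0·91·1 + 10·21·5 + 6·39·2 = 1518.
1518 mod 273 = 153.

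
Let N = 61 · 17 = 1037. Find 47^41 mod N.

13

Mod 61: 47 ≡ 47; 47^41 ≡ 13 (mod 61).
Mod 17: 47 ≡ 13; by Fermat, exponent reduces to 41 mod 16 = 9; 13^9 ≡ 13 (mod 17).
Combine by CRT: x ≡ 13 (mod 61), x ≡ 13 (mod 17) ⇒ x ≡ 13 (mod 1037).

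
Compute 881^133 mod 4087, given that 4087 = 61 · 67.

Mod 61: 881 ≡ 27; by Fermat, exponent reduces to 133 mod 60 = 13; 27^13 ≡ 41 (mod 61).
Mod 67: 881 ≡ 10; by Fermat, exponent reduces to 133 mod 66 = 1; 10^1 ≡ 10 (mod 67).
Combine by CRT: x ≡ 41 (mod 61), x ≡ 10 (mod 67) ⇒ x ≡ 3762 (mod 4087).

3762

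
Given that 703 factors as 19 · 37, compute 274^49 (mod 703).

Mod 19: 274 ≡ 8; by Fermat, exponent reduces to 49 mod 18 = 13; 8^13 ≡ 8 (mod 19).
Mod 37: 274 ≡ 15; by Fermat, exponent reduces to 49 mod 36 = 13; 15^13 ≡ 20 (mod 37).
Combine by CRT: x ≡ 8 (mod 19), x ≡ 20 (mod 37) ⇒ x ≡ 464 (mod 703).

464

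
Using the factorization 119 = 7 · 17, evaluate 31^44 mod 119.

Mod 7: 31 ≡ 3; by Fermat, exponent reduces to 44 mod 6 = 2; 3^2 ≡ 2 (mod 7).
Mod 17: 31 ≡ 14; by Fermat, exponent reduces to 44 mod 16 = 12; 14^12 ≡ 4 (mod 17).
Combine by CRT: x ≡ 2 (mod 7), x ≡ 4 (mod 17) ⇒ x ≡ 72 (mod 119).

72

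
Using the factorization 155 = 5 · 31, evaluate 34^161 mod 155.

44

Mod 5: 34 ≡ 4; by Fermat, exponent reduces to 161 mod 4 = 1; 4^1 ≡ 4 (mod 5).
Mod 31: 34 ≡ 3; by Fermat, exponent reduces to 161 mod 30 = 11; 3^11 ≡ 13 (mod 31).
Combine by CRT: x ≡ 4 (mod 5), x ≡ 13 (mod 31) ⇒ x ≡ 44 (mod 155).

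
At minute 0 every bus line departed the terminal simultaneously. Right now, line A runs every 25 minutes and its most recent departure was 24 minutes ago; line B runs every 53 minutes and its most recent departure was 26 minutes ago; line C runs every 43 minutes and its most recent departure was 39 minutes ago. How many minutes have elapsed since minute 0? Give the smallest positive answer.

From t ≡ 24 (mod 25) write t = 24 + 25s. Substituting into t ≡ 26 (mod 53) gives 25s ≡ 2 (mod 53), and since 25⁻¹ ≡ 17 (mod 53), s ≡ 34. Hence t ≡ 24 + 25·34 = 874 (mod 1325).
From t ≡ 874 (mod 1325) write t = 874 + 1325s. Substituting into t ≡ 39 (mod 43) gives 1325s ≡ 25 (mod 43), and since 35⁻¹ ≡ 16 (mod 43), s ≡ 13. Hence t ≡ 874 + 1325·13 = 18099 (mod 56975).

18099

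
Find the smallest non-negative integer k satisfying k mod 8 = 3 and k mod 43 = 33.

Combine the congruences pairwise.
From k ≡ 3 (mod 8) write k = 3 + 8t. Substituting into k ≡ 33 (mod 43) gives 8t ≡ 30 (mod 43), and since 8⁻¹ ≡ 27 (mod 43), t ≡ 36. Hence k ≡ 3 + 8·36 = 291 (mod 344).

291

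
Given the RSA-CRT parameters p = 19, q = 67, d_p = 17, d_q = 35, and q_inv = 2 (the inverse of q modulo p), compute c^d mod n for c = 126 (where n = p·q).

198

m₁ = c^(d_p) mod p: c ≡ 12 (mod 19), and 12^17 mod 19 = 8.
m₂ = c^(d_q) mod q: c ≡ 59 (mod 67), and 59^35 mod 67 = 64.
h = q_inv·(m₁ − m₂) mod p = 2·(8 − 64) mod 19 = 2.
m = m₂ + h·q = 64 + 2·67 = 198.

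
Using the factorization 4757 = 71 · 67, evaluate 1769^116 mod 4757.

3173

Mod 71: 1769 ≡ 65; by Fermat, exponent reduces to 116 mod 70 = 46; 65^46 ≡ 49 (mod 71).
Mod 67: 1769 ≡ 27; by Fermat, exponent reduces to 116 mod 66 = 50; 27^50 ≡ 24 (mod 67).
Combine by CRT: x ≡ 49 (mod 71), x ≡ 24 (mod 67) ⇒ x ≡ 3173 (mod 4757).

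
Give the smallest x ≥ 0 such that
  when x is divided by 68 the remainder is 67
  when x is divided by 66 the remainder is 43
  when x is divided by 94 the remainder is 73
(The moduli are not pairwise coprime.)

gcd(68, 66) = 2 and 2 | (43 − 67), so the pair is consistent; merging gives x ≡ 1495 (mod 2244), where 2244 = lcm(68, 66).
gcd(2244, 94) = 2 and 2 | (73 − 1495), so the pair is consistent; merging gives x ≡ 3739 (mod 105468), where 105468 = lcm(2244, 94).
The solution is unique modulo lcm(68, 66, 94) = 105468.

3739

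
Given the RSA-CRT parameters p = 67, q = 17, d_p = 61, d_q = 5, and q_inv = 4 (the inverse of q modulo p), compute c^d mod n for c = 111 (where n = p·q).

m₁ = c^(d_p) mod p: c ≡ 44 (mod 67), and 44^61 mod 67 = 28.
m₂ = c^(d_q) mod q: c ≡ 9 (mod 17), and 9^5 mod 17 = 8.
h = q_inv·(m₁ − m₂) mod p = 4·(28 − 8) mod 67 = 13.
m = m₂ + h·q = 8 + 13·17 = 229.

229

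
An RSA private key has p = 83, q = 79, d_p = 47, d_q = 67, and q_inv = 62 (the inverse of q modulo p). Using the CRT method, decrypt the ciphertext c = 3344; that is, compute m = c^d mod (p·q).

208

m₁ = c^(d_p) mod p: c ≡ 24 (mod 83), and 24^47 mod 83 = 42.
m₂ = c^(d_q) mod q: c ≡ 26 (mod 79), and 26^67 mod 79 = 50.
h = q_inv·(m₁ − m₂) mod p = 62·(42 − 50) mod 83 = 2.
m = m₂ + h·q = 50 + 2·79 = 208.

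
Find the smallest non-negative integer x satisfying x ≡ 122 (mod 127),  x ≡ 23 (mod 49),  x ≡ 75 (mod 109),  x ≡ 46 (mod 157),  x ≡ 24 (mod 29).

From x ≡ 122 (mod 127) write x = 122 + 127t. Substituting into x ≡ 23 (mod 49) gives 127t ≡ 48 (mod 49), and since 29⁻¹ ≡ 22 (mod 49), t ≡ 27. Hence x ≡ 122 + 127·27 = 3551 (mod 6223).
From x ≡ 3551 (mod 6223) write x = 3551 + 6223t. Substituting into x ≡ 75 (mod 109) gives 6223t ≡ 12 (mod 109), and since 10⁻¹ ≡ 11 (mod 109), t ≡ 23. Hence x ≡ 3551 + 6223·23 = 146680 (mod 678307).
From x ≡ 146680 (mod 678307) write x = 146680 + 678307t. Substituting into x ≡ 46 (mod 157) gives 678307t ≡ 4 (mod 157), and since 67⁻¹ ≡ 75 (mod 157), t ≡ 143. Hence x ≡ 146680 + 678307·143 = 97144581 (mod 106494199).
From x ≡ 97144581 (mod 106494199) write x = 97144581 + 106494199t. Substituting into x ≡ 24 (mod 29) gives 106494199t ≡ 20 (mod 29), and since 22⁻¹ ≡ 4 (mod 29), t ≡ 22. Hence x ≡ 97144581 + 106494199·22 = 2440016959 (mod 3088331771).

2440016959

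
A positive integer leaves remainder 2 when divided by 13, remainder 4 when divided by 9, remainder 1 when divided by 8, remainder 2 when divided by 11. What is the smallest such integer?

The moduli are pairwise coprime; N = 13·9·8·11 = 10296.
N/13 = 792; 792 ≡ 12 (mod 13); 12·12 ≡ 1, so inverse 12.
N/9 = 1144; 1144 ≡ 1 (mod 9), inverse 1.
N/8 = 1287; 1287 ≡ 7 (mod 8); 7·7 ≡ 1, so inverse 7.
N/11 = 936; 936 ≡ 1 (mod 11), inverse 1.
x ≡ 2·792·12 + 4·1144·1 + 1·1287·7 + 2·936·1 = 34465.
34465 mod 10296 = 3577.

3577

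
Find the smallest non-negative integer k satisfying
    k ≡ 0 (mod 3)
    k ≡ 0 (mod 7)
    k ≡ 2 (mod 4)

The moduli are pairwise coprime; N = 3·7·4 = 84.
N/3 = 28; 28 ≡ 1 (mod 3), inverse 1.
N/7 = 12; 12 ≡ 5 (mod 7); 5·3 ≡ 1, so inverse 3.
N/4 = 21; 21 ≡ 1 (mod 4), inverse 1.
k ≡ 0·28·1 + 0·12·3 + 2·21·1 = 42.
42 mod 84 = 42.

42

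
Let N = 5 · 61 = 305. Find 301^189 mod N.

Mod 5: 301 ≡ 1; by Fermat, exponent reduces to 189 mod 4 = 1; 1^1 ≡ 1 (mod 5).
Mod 61: 301 ≡ 57; by Fermat, exponent reduces to 189 mod 60 = 9; 57^9 ≡ 34 (mod 61).
Combine by CRT: x ≡ 1 (mod 5), x ≡ 34 (mod 61) ⇒ x ≡ 156 (mod 305).

156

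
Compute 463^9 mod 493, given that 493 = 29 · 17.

463

Mod 29: 463 ≡ 28; 28^9 ≡ 28 (mod 29).
Mod 17: 463 ≡ 4; 4^9 ≡ 4 (mod 17).
Combine by CRT: x ≡ 28 (mod 29), x ≡ 4 (mod 17) ⇒ x ≡ 463 (mod 493).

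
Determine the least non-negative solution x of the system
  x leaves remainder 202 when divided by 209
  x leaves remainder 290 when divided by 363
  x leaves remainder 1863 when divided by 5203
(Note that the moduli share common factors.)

Combine the congruences pairwise.
gcd(209, 363) = 11 and 11 | (290 − 202), so the pair is consistent; merging gives x ≡ 5009 (mod 6897), where 6897 = lcm(209, 363).
gcd(6897, 5203) = 121 and 121 | (1863 − 5009), so the pair is consistent; merging gives x ≡ 246404 (mod 296571), where 296571 = lcm(6897, 5203).
The solution is unique modulo lcm(209, 363, 5203) = 296571.

246404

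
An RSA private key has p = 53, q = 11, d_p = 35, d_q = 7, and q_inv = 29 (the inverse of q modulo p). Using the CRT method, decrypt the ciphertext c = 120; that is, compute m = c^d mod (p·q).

m₁ = c^(d_p) mod p: c ≡ 14 (mod 53), and 14^35 mod 53 = 32.
m₂ = c^(d_q) mod q: c ≡ 10 (mod 11), and 10^7 mod 11 = 10.
h = q_inv·(m₁ − m₂) mod p = 29·(32 − 10) mod 53 = 2.
m = m₂ + h·q = 10 + 2·11 = 32.

32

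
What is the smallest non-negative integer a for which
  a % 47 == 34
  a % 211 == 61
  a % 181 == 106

The moduli are pairwise coprime; N = 47·211·181 = 1794977.
N/47 = 38191; 38191 ≡ 27 (mod 47); 27·7 ≡ 1, so inverse 7.
N/211 = 8507; 8507 ≡ 67 (mod 211); 67·63 ≡ 1, so inverse 63.
N/181 = 9917; 9917 ≡ 143 (mod 181); 143·100 ≡ 1, so inverse 100.
a ≡ 34·38191·7 + 61·8507·63 + 106·9917·100 = 146902059.
146902059 mod 1794977 = 1508922.

1508922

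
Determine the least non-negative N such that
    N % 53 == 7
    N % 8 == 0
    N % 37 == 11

11296

Combine the congruences pairwise.
From N ≡ 7 (mod 53) write N = 7 + 53t. Substituting into N ≡ 0 (mod 8) gives 53t ≡ 1 (mod 8), and since 5⁻¹ ≡ 5 (mod 8), t ≡ 5. Hence N ≡ 7 + 53·5 = 272 (mod 424).
From N ≡ 272 (mod 424) write N = 272 + 424t. Substituting into N ≡ 11 (mod 37) gives 424t ≡ 35 (mod 37), and since 17⁻¹ ≡ 24 (mod 37), t ≡ 26. Hence N ≡ 272 + 424·26 = 11296 (mod 15688).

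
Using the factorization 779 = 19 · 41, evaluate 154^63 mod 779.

Mod 19: 154 ≡ 2; by Fermat, exponent reduces to 63 mod 18 = 9; 2^9 ≡ 18 (mod 19).
Mod 41: 154 ≡ 31; by Fermat, exponent reduces to 63 mod 40 = 23; 31^23 ≡ 25 (mod 41).
Combine by CRT: x ≡ 18 (mod 19), x ≡ 25 (mod 41) ⇒ x ≡ 189 (mod 779).

189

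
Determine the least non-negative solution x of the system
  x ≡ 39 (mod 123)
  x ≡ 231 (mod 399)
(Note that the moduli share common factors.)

4221

gcd(123, 399) = 3 and 3 | (231 − 39), so the pair is consistent; merging gives x ≡ 4221 (mod 16359), where 16359 = lcm(123, 399).
The solution is unique modulo lcm(123, 399) = 16359.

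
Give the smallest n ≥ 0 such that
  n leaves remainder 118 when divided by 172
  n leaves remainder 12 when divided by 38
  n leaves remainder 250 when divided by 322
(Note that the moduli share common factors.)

223718

gcd(172, 38) = 2 and 2 | (12 − 118), so the pair is consistent; merging gives n ≡ 1494 (mod 3268), where 3268 = lcm(172, 38).
gcd(3268, 322) = 2 and 2 | (250 − 1494), so the pair is consistent; merging gives n ≡ 223718 (mod 526148), where 526148 = lcm(3268, 322).
The solution is unique modulo lcm(172, 38, 322) = 526148.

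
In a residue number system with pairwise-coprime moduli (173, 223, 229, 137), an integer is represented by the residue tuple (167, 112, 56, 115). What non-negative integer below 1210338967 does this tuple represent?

The moduli are pairwise coprime; N = 173·223·229·137 = 1210338967.
N/173 = 6996179; 6996179 ≡ 59 (mod 173); 59·44 ≡ 1, so inverse 44.
N/223 = 5427529; 5427529 ≡ 155 (mod 223); 155·141 ≡ 1, so inverse 141.
N/229 = 5285323; 5285323 ≡ 3 (mod 229); 3·153 ≡ 1, so inverse 153.
N/137 = 8834591; 8834591 ≡ 9 (mod 137); 9·61 ≡ 1, so inverse 61.
x ≡ 167·6996179·44 + 112·5427529·141 + 56·5285323·153 + 115·8834591·61 = 244378764589.
244378764589 mod 1210338967 = 1100632222.

1100632222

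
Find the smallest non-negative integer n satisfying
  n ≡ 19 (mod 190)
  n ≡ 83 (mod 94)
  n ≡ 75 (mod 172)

666919

Combine the congruences pairwise.
gcd(190, 94) = 2 and 2 | (83 − 19), so the pair is consistent; merging gives n ≡ 6099 (mod 8930), where 8930 = lcm(190, 94).
gcd(8930, 172) = 2 and 2 | (75 − 6099), so the pair is consistent; merging gives n ≡ 666919 (mod 767980), where 767980 = lcm(8930, 172).
The solution is unique modulo lcm(190, 94, 172) = 767980.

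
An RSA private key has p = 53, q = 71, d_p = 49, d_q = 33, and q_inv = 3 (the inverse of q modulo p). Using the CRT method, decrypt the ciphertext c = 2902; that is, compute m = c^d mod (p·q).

m₁ = c^(d_p) mod p: c ≡ 40 (mod 53), and 40^49 mod 53 = 11.
m₂ = c^(d_q) mod q: c ≡ 62 (mod 71), and 62^33 mod 71 = 7.
h = q_inv·(m₁ − m₂) mod p = 3·(11 − 7) mod 53 = 12.
m = m₂ + h·q = 7 + 12·71 = 859.

859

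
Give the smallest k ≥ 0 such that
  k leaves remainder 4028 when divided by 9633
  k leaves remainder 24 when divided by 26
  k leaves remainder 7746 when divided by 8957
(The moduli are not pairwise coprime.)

312284

Combine the congruences pairwise.
gcd(9633, 26) = 13 and 13 | (24 − 4028), so the pair is consistent; merging gives k ≡ 4028 (mod 19266), where 19266 = lcm(9633, 26).
gcd(19266, 8957) = 169 and 169 | (7746 − 4028), so the pair is consistent; merging gives k ≡ 312284 (mod 1021098), where 1021098 = lcm(19266, 8957).
The solution is unique modulo lcm(9633, 26, 8957) = 1021098.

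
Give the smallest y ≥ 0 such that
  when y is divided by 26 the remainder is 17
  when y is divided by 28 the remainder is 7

147

gcd(26, 28) = 2 and 2 | (7 − 17), so the pair is consistent; merging gives y ≡ 147 (mod 364), where 364 = lcm(26, 28).
The solution is unique modulo lcm(26, 28) = 364.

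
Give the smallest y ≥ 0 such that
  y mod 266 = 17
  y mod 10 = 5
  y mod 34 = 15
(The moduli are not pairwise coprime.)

6135

gcd(266, 10) = 2 and 2 | (5 − 17), so the pair is consistent; merging gives y ≡ 815 (mod 1330), where 1330 = lcm(266, 10).
gcd(1330, 34) = 2 and 2 | (15 − 815), so the pair is consistent; merging gives y ≡ 6135 (mod 22610), where 22610 = lcm(1330, 34).
The solution is unique modulo lcm(266, 10, 34) = 22610.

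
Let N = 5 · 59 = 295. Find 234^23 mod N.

Mod 5: 234 ≡ 4; by Fermat, exponent reduces to 23 mod 4 = 3; 4^3 ≡ 4 (mod 5).
Mod 59: 234 ≡ 57; 57^23 ≡ 12 (mod 59).
Combine by CRT: x ≡ 4 (mod 5), x ≡ 12 (mod 59) ⇒ x ≡ 189 (mod 295).

189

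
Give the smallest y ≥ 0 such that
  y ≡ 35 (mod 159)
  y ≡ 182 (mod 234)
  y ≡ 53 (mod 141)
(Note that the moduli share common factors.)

gcd(159, 234) = 3 and 3 | (182 − 35), so the pair is consistent; merging gives y ≡ 3692 (mod 12402), where 12402 = lcm(159, 234).
gcd(12402, 141) = 3 and 3 | (53 − 3692), so the pair is consistent; merging gives y ≡ 239330 (mod 582894), where 582894 = lcm(12402, 141).
The solution is unique modulo lcm(159, 234, 141) = 582894.

239330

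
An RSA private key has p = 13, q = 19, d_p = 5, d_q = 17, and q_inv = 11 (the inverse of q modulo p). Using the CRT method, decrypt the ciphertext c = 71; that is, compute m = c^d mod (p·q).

15

m₁ = c^(d_p) mod p: c ≡ 6 (mod 13), and 6^5 mod 13 = 2.
m₂ = c^(d_q) mod q: c ≡ 14 (mod 19), and 14^17 mod 19 = 15.
h = q_inv·(m₁ − m₂) mod p = 11·(2 − 15) mod 13 = 0.
m = m₂ + h·q = 15 + 0·19 = 15.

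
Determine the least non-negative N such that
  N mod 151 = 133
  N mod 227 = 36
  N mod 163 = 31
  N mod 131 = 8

120322067

The moduli are pairwise coprime; M = 151·227·163·131 = 731916781.
M/151 = 4847131; 4847131 ≡ 31 (mod 151); 31·39 ≡ 1, so inverse 39.
M/227 = 3224303; 3224303 ≡ 222 (mod 227); 222·136 ≡ 1, so inverse 136.
M/163 = 4490287; 4490287 ≡ 126 (mod 163); 126·22 ≡ 1, so inverse 22.
M/131 = 5587151; 5587151 ≡ 1 (mod 131), inverse 1.
N ≡ 133·4847131·39 + 36·3224303·136 + 31·4490287·22 + 8·5587151·1 = 44035328927.
44035328927 mod 731916781 = 120322067.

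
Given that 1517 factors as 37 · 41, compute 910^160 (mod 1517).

Mod 37: 910 ≡ 22; by Fermat, exponent reduces to 160 mod 36 = 16; 22^16 ≡ 12 (mod 37).
Mod 41: 910 ≡ 8; since 40 | 160, by Fermat 8^160 ≡ 1 (mod 41).
Combine by CRT: x ≡ 12 (mod 37), x ≡ 1 (mod 41) ⇒ x ≡ 493 (mod 1517).

493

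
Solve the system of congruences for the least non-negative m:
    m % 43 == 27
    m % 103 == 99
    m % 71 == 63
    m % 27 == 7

5688583

The moduli are pairwise coprime; N = 43·103·71·27 = 8490393.
N/43 = 197451; 197451 ≡ 38 (mod 43); 38·17 ≡ 1, so inverse 17.
N/103 = 82431; 82431 ≡ 31 (mod 103); 31·10 ≡ 1, so inverse 10.
N/71 = 119583; 119583 ≡ 19 (mod 71); 19·15 ≡ 1, so inverse 15.
N/27 = 314459; 314459 ≡ 17 (mod 27); 17·8 ≡ 1, so inverse 8.
m ≡ 27·197451·17 + 99·82431·10 + 63·119583·15 + 7·314459·8 = 302852338.
302852338 mod 8490393 = 5688583.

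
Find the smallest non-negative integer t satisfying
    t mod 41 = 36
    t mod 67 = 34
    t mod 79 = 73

141404

The moduli are pairwise coprime; N = 41·67·79 = 217013.
N/41 = 5293; 5293 ≡ 4 (mod 41); 4·31 ≡ 1, so inverse 31.
N/67 = 3239; 3239 ≡ 23 (mod 67); 23·35 ≡ 1, so inverse 35.
N/79 = 2747; 2747 ≡ 61 (mod 79); 61·57 ≡ 1, so inverse 57.
t ≡ 36·5293·31 + 34·3239·35 + 73·2747·57 = 21191665.
21191665 mod 217013 = 141404.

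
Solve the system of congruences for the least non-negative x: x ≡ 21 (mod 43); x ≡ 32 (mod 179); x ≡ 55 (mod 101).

650697

Combine the congruences pairwise.
From x ≡ 21 (mod 43) write x = 21 + 43t. Substituting into x ≡ 32 (mod 179) gives 43t ≡ 11 (mod 179), and since 43⁻¹ ≡ 25 (mod 179), t ≡ 96. Hence x ≡ 21 + 43·96 = 4149 (mod 7697).
From x ≡ 4149 (mod 7697) write x = 4149 + 7697t. Substituting into x ≡ 55 (mod 101) gives 7697t ≡ 47 (mod 101), and since 21⁻¹ ≡ 77 (mod 101), t ≡ 84. Hence x ≡ 4149 + 7697·84 = 650697 (mod 777397).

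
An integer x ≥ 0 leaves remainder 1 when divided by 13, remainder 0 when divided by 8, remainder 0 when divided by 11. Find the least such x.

Combine the congruences pairwise.
From x ≡ 1 (mod 13) write x = 1 + 13t. Substituting into x ≡ 0 (mod 8) gives 13t ≡ 7 (mod 8), and since 5⁻¹ ≡ 5 (mod 8), t ≡ 3. Hence x ≡ 1 + 13·3 = 40 (mod 104).
From x ≡ 40 (mod 104) write x = 40 + 104t. Substituting into x ≡ 0 (mod 11) gives 104t ≡ 4 (mod 11), and since 5⁻¹ ≡ 9 (mod 11), t ≡ 3. Hence x ≡ 40 + 104·3 = 352 (mod 1144).

352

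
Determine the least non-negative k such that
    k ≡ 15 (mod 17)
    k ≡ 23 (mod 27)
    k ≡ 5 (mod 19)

7529

The moduli are pairwise coprime; N = 17·27·19 = 8721.
N/17 = 513; 513 ≡ 3 (mod 17); 3·6 ≡ 1, so inverse 6.
N/27 = 323; 323 ≡ 26 (mod 27); 26·26 ≡ 1, so inverse 26.
N/19 = 459; 459 ≡ 3 (mod 19); 3·13 ≡ 1, so inverse 13.
k ≡ 15·513·6 + 23·323·26 + 5·459·13 = 269159.
269159 mod 8721 = 7529.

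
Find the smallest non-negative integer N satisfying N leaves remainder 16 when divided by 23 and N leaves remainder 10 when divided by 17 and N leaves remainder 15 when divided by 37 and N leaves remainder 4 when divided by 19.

171251

The moduli are pairwise coprime; M = 23·17·37·19 = 274873.
M/23 = 11951; 11951 ≡ 14 (mod 23); 14·5 ≡ 1, so inverse 5.
M/17 = 16169; 16169 ≡ 2 (mod 17); 2·9 ≡ 1, so inverse 9.
M/37 = 7429; 7429 ≡ 29 (mod 37); 29·23 ≡ 1, so inverse 23.
M/19 = 14467; 14467 ≡ 8 (mod 19); 8·12 ≡ 1, so inverse 12.
N ≡ 16·11951·5 + 10·16169·9 + 15·7429·23 + 4·14467·12 = 5668711.
5668711 mod 274873 = 171251.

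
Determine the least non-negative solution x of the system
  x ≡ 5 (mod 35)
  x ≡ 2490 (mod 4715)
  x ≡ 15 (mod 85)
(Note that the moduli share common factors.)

Combine the congruences pairwise.
gcd(35, 4715) = 5 and 5 | (2490 − 5), so the pair is consistent; merging gives x ≡ 2490 (mod 33005), where 33005 = lcm(35, 4715).
gcd(33005, 85) = 5 and 5 | (15 − 2490), so the pair is consistent; merging gives x ≡ 101505 (mod 561085), where 561085 = lcm(33005, 85).
The solution is unique modulo lcm(35, 4715, 85) = 561085.

101505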